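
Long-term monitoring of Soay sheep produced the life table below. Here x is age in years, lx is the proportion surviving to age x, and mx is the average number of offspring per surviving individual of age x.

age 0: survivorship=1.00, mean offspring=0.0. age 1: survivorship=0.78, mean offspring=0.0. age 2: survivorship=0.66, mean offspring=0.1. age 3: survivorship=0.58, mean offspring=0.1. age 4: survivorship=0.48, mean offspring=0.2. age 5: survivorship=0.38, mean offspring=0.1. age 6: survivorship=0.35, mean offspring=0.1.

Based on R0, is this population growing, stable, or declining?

declining

R0 = Σ lx·mx = 0 + 0 + 0.066 + 0.058 + 0.096 + 0.038 + 0.035 = 0.293
R0 < 1, so the population is declining.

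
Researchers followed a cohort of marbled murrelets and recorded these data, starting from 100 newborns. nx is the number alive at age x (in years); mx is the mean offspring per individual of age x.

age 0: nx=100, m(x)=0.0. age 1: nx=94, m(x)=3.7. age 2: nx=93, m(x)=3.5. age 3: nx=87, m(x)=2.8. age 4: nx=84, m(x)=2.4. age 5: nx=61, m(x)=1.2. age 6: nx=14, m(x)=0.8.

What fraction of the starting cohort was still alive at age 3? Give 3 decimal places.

0.870

l_3 = n_3/n_0 = 87/100 = 0.87 → 0.870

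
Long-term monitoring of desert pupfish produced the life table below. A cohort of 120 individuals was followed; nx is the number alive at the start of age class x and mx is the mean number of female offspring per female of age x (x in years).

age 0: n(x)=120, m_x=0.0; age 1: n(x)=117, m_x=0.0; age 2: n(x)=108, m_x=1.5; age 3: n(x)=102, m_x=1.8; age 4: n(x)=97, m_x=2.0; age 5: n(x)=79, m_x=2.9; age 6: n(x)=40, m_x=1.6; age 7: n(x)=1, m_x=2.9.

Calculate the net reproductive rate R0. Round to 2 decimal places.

lx = nx/n0 = nx/120: 1, 0.975, 0.9, 0.85, 0.80833…, 0.65833…, 0.33333…, 0.00833…
lx·mx by age: 0, 0, 1.35, 1.53, 1.616667…, 1.909167…, 0.533333…, 0.024167…
R0 = Σ lx·mx = 6.963333… → 6.96

6.96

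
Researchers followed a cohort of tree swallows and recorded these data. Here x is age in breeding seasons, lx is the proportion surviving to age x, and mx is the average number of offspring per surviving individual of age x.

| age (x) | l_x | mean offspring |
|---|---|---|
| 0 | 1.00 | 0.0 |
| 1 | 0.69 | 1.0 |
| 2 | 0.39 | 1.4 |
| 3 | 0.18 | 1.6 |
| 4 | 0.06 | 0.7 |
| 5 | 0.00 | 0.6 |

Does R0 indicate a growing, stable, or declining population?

R0 = Σ lx·mx = 0 + 0.69 + 0.546 + 0.288 + 0.042 + 0 = 1.566
R0 > 1, so the population is growing.

growing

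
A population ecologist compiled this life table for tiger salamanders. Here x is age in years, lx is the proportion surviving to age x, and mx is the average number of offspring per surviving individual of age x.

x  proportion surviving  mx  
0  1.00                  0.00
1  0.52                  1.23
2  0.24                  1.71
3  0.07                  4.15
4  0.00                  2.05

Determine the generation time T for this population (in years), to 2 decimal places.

1.74

lx·mx: 0, 0.6396, 0.4104, 0.2905, 0 → R0 = 1.3405
x·lx·mx: 0, 0.6396, 0.8208, 0.8715, 0 → Σ = 2.3319
T = 2.3319 / 1.3405 = 1.739575… → 1.74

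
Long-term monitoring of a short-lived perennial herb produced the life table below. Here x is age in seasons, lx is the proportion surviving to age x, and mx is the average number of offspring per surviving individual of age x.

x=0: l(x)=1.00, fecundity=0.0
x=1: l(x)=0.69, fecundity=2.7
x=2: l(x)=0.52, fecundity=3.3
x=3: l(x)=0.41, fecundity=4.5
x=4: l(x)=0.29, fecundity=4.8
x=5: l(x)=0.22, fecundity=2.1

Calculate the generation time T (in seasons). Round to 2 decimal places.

lx·mx: 0, 1.863, 1.716, 1.845, 1.392, 0.462 → R0 = 7.278
x·lx·mx: 0, 1.863, 3.432, 5.535, 5.568, 2.31 → Σ = 18.708
T = 18.708 / 7.278 = 2.570486… → 2.57

2.57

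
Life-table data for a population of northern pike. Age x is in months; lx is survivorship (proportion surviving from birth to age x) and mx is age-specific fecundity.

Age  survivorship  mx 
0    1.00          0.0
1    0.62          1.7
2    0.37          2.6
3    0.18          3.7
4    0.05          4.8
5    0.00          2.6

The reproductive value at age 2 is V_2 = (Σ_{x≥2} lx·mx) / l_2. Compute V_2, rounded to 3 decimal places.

5.049

lx·mx for x ≥ 2: 0.962, 0.666, 0.24, 0 → sum = 1.868
V_2 = 1.868 / l_2 = 1.868 / 0.37 = 5.048649… → 5.049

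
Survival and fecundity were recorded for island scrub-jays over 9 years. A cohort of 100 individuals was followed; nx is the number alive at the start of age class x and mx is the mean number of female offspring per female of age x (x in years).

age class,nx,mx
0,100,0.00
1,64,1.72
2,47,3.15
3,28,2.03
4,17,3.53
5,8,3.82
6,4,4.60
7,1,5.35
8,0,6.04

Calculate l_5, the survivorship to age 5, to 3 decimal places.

0.080

l_5 = n_5/n_0 = 8/100 = 0.08 → 0.080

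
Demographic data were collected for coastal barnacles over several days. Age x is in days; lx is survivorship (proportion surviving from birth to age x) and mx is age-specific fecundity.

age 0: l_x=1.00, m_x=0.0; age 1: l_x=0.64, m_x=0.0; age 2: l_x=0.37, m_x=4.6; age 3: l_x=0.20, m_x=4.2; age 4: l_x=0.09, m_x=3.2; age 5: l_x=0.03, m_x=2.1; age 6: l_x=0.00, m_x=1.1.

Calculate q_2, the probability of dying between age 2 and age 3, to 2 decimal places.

q_2 = (l_2 − l_3) / l_2 = (0.37 − 0.2) / 0.37
     = 0.17 / 0.37 = 0.459459… → 0.46

0.46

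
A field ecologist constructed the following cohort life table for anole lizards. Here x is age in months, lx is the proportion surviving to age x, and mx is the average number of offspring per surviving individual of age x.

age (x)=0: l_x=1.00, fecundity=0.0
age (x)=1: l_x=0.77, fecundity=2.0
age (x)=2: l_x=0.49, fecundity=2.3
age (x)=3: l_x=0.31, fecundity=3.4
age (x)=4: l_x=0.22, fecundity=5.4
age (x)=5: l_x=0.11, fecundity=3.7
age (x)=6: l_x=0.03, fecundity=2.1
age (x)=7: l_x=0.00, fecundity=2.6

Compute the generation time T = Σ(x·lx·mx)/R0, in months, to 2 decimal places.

2.63

lx·mx: 0, 1.54, 1.127, 1.054, 1.188, 0.407, 0.063, 0 → R0 = 5.379
x·lx·mx: 0, 1.54, 2.254, 3.162, 4.752, 2.035, 0.378, 0 → Σ = 14.121
T = 14.121 / 5.379 = 2.625209… → 2.63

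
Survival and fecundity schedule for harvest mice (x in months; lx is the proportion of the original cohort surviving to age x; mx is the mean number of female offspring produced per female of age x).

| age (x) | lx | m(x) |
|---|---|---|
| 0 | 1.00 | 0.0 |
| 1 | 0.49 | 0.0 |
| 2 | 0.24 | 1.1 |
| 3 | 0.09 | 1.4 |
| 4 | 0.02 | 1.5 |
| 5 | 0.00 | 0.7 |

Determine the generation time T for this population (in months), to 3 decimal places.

lx·mx: 0, 0, 0.264, 0.126, 0.03, 0 → R0 = 0.42
x·lx·mx: 0, 0, 0.528, 0.378, 0.12, 0 → Σ = 1.026
T = 1.026 / 0.42 = 2.442857… → 2.443

2.443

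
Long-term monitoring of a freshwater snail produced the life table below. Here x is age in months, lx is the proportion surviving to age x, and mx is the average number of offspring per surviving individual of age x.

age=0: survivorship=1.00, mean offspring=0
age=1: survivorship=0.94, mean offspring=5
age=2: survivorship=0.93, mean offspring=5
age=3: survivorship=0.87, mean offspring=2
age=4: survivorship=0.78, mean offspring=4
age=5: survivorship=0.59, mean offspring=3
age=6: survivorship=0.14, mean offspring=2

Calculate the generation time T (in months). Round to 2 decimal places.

2.60

lx·mx: 0, 4.7, 4.65, 1.74, 3.12, 1.77, 0.28 → R0 = 16.26
x·lx·mx: 0, 4.7, 9.3, 5.22, 12.48, 8.85, 1.68 → Σ = 42.23
T = 42.23 / 16.26 = 2.597171… → 2.60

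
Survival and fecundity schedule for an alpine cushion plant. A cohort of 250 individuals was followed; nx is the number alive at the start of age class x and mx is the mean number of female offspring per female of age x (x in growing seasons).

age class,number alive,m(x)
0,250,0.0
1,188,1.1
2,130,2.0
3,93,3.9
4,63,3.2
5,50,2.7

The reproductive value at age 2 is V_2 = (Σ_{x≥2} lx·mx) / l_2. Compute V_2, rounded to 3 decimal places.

7.379

lx = nx/n0 = nx/250: 1, 0.752, 0.52, 0.372, 0.252, 0.2
lx·mx for x ≥ 2: 1.04, 1.4508, 0.8064, 0.54 → sum = 3.8372
V_2 = 3.8372 / l_2 = 3.8372 / 0.52 = 7.379231… → 7.379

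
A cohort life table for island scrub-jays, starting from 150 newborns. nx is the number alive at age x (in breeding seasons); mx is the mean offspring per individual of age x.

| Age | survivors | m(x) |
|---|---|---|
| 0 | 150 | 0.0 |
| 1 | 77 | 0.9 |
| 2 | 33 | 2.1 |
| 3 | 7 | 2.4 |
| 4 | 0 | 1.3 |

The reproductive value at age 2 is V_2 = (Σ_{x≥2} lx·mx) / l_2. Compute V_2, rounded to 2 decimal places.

lx = nx/n0 = nx/150: 1, 0.51333…, 0.22, 0.04667…, 0
lx·mx for x ≥ 2: 0.462, 0.112…, 0 → sum = 0.574…
V_2 = 0.574… / l_2 = 0.574… / 0.22 = 2.609091… → 2.61

2.61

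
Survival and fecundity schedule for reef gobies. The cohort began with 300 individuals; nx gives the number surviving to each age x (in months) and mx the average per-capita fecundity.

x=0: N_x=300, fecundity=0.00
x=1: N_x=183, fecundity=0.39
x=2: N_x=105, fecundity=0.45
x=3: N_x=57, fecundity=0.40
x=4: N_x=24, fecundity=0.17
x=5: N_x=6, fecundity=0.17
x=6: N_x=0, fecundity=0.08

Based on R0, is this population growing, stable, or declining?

lx = nx/n0 = nx/300: 1, 0.61, 0.35, 0.19, 0.08, 0.02, 0
R0 = Σ lx·mx = 0 + 0.2379 + 0.1575 + 0.076 + 0.0136 + 0.0034 + 0 = 0.4884
R0 < 1, so the population is declining.

declining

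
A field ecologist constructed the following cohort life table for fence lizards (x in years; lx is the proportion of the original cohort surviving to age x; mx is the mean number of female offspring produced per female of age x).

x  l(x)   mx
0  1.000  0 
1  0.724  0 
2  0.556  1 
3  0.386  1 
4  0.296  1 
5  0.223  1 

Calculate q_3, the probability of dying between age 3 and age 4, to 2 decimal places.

q_3 = (l_3 − l_4) / l_3 = (0.386 − 0.296) / 0.386
     = 0.09 / 0.386 = 0.233161… → 0.23

0.23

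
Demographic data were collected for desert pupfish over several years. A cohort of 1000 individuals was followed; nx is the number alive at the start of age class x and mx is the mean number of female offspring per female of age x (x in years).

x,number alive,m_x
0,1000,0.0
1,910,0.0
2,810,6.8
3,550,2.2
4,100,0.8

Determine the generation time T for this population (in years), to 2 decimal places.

lx = nx/n0 = nx/1000: 1, 0.91, 0.81, 0.55, 0.1
lx·mx: 0, 0, 5.508, 1.21, 0.08 → R0 = 6.798
x·lx·mx: 0, 0, 11.016, 3.63, 0.32 → Σ = 14.966
T = 14.966 / 6.798 = 2.20153… → 2.20

2.20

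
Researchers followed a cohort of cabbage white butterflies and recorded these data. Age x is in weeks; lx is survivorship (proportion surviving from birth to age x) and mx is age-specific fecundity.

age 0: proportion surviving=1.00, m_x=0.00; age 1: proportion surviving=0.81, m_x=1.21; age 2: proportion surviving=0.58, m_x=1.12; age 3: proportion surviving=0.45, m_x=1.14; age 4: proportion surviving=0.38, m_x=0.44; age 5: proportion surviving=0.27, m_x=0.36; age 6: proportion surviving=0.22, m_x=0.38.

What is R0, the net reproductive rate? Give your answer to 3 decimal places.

2.491

lx·mx by age: 0, 0.9801, 0.6496, 0.513, 0.1672, 0.0972, 0.0836
R0 = Σ lx·mx = 2.4907 → 2.491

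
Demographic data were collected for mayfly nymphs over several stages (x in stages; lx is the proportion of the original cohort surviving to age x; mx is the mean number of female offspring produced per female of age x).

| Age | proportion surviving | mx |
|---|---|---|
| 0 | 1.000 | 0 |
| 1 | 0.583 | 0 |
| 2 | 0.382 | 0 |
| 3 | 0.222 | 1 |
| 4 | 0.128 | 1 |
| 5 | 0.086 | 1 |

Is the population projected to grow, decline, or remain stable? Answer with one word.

declining

R0 = Σ lx·mx = 0 + 0 + 0 + 0.222 + 0.128 + 0.086 = 0.436
R0 < 1, so the population is declining.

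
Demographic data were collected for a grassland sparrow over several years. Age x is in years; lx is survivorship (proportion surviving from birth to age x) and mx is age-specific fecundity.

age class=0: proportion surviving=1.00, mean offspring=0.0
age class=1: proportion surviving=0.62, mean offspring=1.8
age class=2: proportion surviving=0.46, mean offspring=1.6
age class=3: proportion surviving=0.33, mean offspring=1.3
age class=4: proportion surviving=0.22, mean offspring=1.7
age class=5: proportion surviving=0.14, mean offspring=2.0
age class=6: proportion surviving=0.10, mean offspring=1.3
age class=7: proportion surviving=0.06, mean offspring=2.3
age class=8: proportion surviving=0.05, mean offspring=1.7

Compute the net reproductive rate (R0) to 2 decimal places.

3.29

lx·mx by age: 0, 1.116, 0.736, 0.429, 0.374, 0.28, 0.13, 0.138, 0.085
R0 = Σ lx·mx = 3.288 → 3.29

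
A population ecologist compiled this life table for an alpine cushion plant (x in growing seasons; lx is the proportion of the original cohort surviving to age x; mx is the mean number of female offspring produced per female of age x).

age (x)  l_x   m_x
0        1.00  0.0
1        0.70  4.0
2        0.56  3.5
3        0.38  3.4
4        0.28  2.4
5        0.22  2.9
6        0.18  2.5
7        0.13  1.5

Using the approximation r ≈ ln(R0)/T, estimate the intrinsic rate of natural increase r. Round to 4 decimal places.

0.8110

R0 = Σ lx·mx = 0 + 2.8 + 1.96 + 1.292 + 0.672 + 0.638 + 0.45 + 0.195 = 8.007
Σ x·lx·mx = 20.539; T = 20.539/8.007 = 2.56513…
r ≈ ln(R0)/T = ln(8.007)/2.56513… = 0.810998… → 0.8110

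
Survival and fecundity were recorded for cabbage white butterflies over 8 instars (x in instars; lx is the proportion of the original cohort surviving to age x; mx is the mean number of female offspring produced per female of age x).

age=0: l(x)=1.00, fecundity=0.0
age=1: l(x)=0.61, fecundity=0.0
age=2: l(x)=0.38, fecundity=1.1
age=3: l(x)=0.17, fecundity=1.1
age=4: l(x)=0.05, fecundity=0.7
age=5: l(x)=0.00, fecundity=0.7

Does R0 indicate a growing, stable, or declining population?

declining

R0 = Σ lx·mx = 0 + 0 + 0.418 + 0.187 + 0.035 + 0 = 0.64
R0 < 1, so the population is declining.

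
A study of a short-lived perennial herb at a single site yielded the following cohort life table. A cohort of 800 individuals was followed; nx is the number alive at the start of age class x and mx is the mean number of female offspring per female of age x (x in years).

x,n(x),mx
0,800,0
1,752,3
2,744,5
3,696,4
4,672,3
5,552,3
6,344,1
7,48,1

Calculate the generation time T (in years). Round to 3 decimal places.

lx = nx/n0 = nx/800: 1, 0.94, 0.93, 0.87, 0.84, 0.69, 0.43, 0.06
lx·mx: 0, 2.82, 4.65, 3.48, 2.52, 2.07, 0.43, 0.06 → R0 = 16.03
x·lx·mx: 0, 2.82, 9.3, 10.44, 10.08, 10.35, 2.58, 0.42 → Σ = 45.99
T = 45.99 / 16.03 = 2.868996… → 2.869

2.869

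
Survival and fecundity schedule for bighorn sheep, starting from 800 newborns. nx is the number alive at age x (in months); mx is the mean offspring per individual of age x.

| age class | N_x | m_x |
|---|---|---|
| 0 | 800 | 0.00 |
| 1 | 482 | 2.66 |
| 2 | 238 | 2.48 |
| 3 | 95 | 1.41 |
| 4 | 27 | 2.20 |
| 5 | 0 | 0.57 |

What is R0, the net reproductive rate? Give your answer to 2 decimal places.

lx = nx/n0 = nx/800: 1, 0.6025, 0.2975, 0.11875, 0.03375, 0
lx·mx by age: 0, 1.60265, 0.7378, 0.167438…, 0.07425…, 0
R0 = Σ lx·mx = 2.582138… → 2.58

2.58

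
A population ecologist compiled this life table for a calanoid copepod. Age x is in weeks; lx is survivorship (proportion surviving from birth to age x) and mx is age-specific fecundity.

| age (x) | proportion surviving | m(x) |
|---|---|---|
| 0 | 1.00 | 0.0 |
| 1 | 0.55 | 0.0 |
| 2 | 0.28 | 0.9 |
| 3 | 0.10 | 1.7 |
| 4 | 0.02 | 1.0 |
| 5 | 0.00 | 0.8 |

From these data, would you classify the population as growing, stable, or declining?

declining

R0 = Σ lx·mx = 0 + 0 + 0.252 + 0.17 + 0.02 + 0 = 0.442
R0 < 1, so the population is declining.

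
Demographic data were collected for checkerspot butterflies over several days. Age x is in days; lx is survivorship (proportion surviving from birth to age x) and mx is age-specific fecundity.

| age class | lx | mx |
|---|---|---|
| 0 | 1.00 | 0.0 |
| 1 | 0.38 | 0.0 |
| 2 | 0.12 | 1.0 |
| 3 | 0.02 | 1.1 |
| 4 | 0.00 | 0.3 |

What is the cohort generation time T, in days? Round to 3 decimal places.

2.155

lx·mx: 0, 0, 0.12, 0.022, 0 → R0 = 0.142
x·lx·mx: 0, 0, 0.24, 0.066, 0 → Σ = 0.306
T = 0.306 / 0.142 = 2.15493… → 2.155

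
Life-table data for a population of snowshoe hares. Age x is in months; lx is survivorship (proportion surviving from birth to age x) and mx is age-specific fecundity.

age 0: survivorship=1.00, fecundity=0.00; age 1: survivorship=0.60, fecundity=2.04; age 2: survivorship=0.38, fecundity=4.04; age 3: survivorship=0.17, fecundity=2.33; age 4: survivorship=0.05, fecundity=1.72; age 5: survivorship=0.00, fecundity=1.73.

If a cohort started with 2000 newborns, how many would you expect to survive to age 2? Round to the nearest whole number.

Expected survivors = N0 · l_2 = 2000 × 0.38 = 760 → 760

760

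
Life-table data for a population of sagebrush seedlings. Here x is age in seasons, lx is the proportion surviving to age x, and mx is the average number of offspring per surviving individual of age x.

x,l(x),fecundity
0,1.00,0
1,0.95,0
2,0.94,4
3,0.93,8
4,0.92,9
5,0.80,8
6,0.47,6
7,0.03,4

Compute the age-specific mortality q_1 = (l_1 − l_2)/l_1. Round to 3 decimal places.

0.011

q_1 = (l_1 − l_2) / l_1 = (0.95 − 0.94) / 0.95
     = 0.01 / 0.95 = 0.010526… → 0.011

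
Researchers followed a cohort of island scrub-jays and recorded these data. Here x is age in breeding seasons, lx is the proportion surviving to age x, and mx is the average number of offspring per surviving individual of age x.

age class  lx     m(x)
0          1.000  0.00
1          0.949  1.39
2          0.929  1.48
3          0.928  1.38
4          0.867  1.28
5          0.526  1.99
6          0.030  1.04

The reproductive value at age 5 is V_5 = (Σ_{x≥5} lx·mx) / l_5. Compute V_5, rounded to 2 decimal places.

2.05

lx·mx for x ≥ 5: 1.04674, 0.0312 → sum = 1.07794
V_5 = 1.07794 / l_5 = 1.07794 / 0.526 = 2.049316… → 2.05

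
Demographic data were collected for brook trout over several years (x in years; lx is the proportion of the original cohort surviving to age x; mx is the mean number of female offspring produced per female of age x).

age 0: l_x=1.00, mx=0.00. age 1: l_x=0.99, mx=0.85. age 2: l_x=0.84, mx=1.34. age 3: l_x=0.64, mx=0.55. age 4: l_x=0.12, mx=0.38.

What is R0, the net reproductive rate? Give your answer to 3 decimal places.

2.365

lx·mx by age: 0, 0.8415, 1.1256, 0.352, 0.0456
R0 = Σ lx·mx = 2.3647 → 2.365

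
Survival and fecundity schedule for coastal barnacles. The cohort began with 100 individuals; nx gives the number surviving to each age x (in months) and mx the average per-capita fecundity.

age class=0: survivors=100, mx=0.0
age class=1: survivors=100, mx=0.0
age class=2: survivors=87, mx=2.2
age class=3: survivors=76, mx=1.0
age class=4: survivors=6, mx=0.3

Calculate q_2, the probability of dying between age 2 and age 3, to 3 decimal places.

lx = nx/n0 = nx/100: 1, 1, 0.87, 0.76, 0.06
q_2 = (l_2 − l_3) / l_2 = (0.87 − 0.76) / 0.87
     = 0.11 / 0.87 = 0.126437… → 0.126

0.126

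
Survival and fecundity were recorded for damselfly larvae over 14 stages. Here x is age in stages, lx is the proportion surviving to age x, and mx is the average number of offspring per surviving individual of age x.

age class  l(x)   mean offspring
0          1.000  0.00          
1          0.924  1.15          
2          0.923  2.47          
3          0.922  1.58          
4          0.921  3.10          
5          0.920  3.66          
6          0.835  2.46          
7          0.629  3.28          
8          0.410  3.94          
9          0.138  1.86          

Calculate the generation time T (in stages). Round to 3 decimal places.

lx·mx: 0, 1.0626, 2.27981, 1.45676, 2.8551, 3.3672, 2.0541, 2.06312, 1.6154, 0.25668 → R0 = 17.01077
x·lx·mx: 0, 1.0626, 4.55962, 4.37028, 11.4204, 16.836, 12.3246, 14.44184, 12.9232, 2.31012 → Σ = 80.24866
T = 80.24866 / 17.01077 = 4.717521… → 4.718

4.718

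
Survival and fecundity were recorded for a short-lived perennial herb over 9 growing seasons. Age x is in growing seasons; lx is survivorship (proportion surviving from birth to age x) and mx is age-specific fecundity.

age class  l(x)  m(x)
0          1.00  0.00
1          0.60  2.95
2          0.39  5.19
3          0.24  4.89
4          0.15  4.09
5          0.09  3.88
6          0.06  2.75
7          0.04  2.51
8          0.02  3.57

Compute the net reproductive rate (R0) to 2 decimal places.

lx·mx by age: 0, 1.77, 2.0241, 1.1736, 0.6135, 0.3492, 0.165, 0.1004, 0.0714
R0 = Σ lx·mx = 6.2672 → 6.27

6.27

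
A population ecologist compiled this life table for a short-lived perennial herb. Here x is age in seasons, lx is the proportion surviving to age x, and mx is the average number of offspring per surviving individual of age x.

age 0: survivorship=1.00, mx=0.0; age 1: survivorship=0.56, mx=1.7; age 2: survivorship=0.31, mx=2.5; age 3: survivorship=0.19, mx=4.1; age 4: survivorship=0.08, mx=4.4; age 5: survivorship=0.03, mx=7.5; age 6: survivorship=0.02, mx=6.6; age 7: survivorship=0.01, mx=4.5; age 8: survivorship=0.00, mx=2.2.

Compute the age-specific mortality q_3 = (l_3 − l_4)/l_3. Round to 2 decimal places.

q_3 = (l_3 − l_4) / l_3 = (0.19 − 0.08) / 0.19
     = 0.11 / 0.19 = 0.578947… → 0.58

0.58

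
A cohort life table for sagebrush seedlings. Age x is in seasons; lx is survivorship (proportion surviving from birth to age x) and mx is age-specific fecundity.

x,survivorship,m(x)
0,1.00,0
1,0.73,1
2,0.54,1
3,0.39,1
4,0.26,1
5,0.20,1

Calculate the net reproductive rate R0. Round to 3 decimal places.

2.120

lx·mx by age: 0, 0.73, 0.54, 0.39, 0.26, 0.2
R0 = Σ lx·mx = 2.12 → 2.120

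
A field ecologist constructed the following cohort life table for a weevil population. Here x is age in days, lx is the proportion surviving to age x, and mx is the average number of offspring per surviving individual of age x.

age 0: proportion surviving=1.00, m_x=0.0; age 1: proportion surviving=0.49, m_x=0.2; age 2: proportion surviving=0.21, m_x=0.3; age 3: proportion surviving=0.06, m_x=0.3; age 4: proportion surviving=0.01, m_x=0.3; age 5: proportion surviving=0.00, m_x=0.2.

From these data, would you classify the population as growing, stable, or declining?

declining

R0 = Σ lx·mx = 0 + 0.098 + 0.063 + 0.018 + 0.003 + 0 = 0.182
R0 < 1, so the population is declining.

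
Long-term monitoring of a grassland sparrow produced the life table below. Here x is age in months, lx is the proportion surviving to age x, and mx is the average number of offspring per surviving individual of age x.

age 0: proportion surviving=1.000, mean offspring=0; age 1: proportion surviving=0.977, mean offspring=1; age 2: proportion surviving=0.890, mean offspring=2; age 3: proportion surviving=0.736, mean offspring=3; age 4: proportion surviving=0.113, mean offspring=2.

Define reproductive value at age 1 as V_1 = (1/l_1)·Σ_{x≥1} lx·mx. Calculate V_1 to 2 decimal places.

lx·mx for x ≥ 1: 0.977, 1.78, 2.208, 0.226 → sum = 5.191
V_1 = 5.191 / l_1 = 5.191 / 0.977 = 5.313204… → 5.31

5.31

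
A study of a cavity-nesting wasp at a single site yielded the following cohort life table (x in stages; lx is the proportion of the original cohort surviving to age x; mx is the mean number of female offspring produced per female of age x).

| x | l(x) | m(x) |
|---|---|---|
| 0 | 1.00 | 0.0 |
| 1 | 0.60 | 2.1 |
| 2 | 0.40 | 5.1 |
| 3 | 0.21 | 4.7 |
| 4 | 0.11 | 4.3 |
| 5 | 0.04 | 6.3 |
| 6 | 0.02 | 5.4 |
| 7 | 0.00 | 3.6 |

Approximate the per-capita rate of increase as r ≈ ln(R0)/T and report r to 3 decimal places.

0.691

R0 = Σ lx·mx = 0 + 1.26 + 2.04 + 0.987 + 0.473 + 0.252 + 0.108 + 0 = 5.12
Σ x·lx·mx = 12.101; T = 12.101/5.12 = 2.36348…
r ≈ ln(R0)/T = ln(5.12)/2.36348… = 0.691… → 0.691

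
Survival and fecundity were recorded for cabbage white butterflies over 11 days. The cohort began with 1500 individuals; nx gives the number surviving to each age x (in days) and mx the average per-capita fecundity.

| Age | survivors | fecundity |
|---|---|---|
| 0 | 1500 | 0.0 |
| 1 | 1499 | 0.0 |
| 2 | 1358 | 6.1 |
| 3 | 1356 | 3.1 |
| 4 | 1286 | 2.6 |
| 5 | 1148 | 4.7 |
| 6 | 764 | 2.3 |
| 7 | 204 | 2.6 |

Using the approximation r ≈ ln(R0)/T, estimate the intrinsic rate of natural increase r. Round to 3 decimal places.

lx = nx/n0 = nx/1500: 1, 0.99933…, 0.90533…, 0.904, 0.85733…, 0.76533…, 0.50933…, 0.136
R0 = Σ lx·mx = 0 + 0 + 5.52253… + 2.8024 + 2.22907… + 3.59707… + 1.17147… + 0.3536 = 15.676133…
Σ x·lx·mx = 55.857867…; T = 55.857867…/15.676133… = 3.56324…
r ≈ ln(R0)/T = ln(15.676133…)/3.56324… = 0.77237… → 0.772

0.772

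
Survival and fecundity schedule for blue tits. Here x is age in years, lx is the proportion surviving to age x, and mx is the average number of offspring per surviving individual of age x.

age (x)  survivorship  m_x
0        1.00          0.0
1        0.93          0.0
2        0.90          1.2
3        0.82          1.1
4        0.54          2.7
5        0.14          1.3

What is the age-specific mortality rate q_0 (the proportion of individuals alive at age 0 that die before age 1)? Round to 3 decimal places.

0.070

q_0 = (l_0 − l_1) / l_0 = (1 − 0.93) / 1
     = 0.07 / 1 = 0.07 → 0.070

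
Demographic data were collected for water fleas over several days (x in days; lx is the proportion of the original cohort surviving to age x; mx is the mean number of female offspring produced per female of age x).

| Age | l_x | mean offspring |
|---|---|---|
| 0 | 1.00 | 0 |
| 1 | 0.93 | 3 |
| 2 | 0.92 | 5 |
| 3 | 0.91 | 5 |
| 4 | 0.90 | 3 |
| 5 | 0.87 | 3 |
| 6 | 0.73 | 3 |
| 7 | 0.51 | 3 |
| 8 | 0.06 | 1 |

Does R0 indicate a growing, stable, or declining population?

growing

R0 = Σ lx·mx = 0 + 2.79 + 4.6 + 4.55 + 2.7 + 2.61 + 2.19 + 1.53 + 0.06 = 21.03
R0 > 1, so the population is growing.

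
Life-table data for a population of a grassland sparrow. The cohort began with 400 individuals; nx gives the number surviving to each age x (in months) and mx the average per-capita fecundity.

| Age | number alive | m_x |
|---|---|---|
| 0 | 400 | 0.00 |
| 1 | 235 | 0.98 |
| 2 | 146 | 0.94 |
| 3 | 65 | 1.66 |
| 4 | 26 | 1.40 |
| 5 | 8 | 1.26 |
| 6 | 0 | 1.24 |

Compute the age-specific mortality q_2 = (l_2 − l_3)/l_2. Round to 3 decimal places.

lx = nx/n0 = nx/400: 1, 0.5875, 0.365, 0.1625, 0.065, 0.02, 0
q_2 = (l_2 − l_3) / l_2 = (0.365 − 0.1625) / 0.365
     = 0.2025 / 0.365 = 0.554795… → 0.555

0.555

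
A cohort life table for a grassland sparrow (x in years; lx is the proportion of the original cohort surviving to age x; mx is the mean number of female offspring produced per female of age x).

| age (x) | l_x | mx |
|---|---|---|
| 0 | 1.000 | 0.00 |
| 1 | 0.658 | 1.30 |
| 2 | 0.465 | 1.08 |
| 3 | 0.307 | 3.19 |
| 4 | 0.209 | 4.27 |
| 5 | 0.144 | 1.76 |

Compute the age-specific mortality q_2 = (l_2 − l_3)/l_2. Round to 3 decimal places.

0.340

q_2 = (l_2 − l_3) / l_2 = (0.465 − 0.307) / 0.465
     = 0.158 / 0.465 = 0.339785… → 0.340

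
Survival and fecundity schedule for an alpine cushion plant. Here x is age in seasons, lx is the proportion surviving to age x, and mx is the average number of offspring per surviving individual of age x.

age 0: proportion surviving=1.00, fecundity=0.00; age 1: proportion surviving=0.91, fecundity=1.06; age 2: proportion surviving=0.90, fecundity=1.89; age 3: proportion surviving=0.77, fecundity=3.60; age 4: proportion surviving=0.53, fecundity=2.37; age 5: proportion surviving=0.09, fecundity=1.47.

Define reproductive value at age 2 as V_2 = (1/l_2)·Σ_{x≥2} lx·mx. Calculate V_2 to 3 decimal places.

6.513

lx·mx for x ≥ 2: 1.701, 2.772, 1.2561, 0.1323 → sum = 5.8614
V_2 = 5.8614 / l_2 = 5.8614 / 0.9 = 6.512667… → 6.513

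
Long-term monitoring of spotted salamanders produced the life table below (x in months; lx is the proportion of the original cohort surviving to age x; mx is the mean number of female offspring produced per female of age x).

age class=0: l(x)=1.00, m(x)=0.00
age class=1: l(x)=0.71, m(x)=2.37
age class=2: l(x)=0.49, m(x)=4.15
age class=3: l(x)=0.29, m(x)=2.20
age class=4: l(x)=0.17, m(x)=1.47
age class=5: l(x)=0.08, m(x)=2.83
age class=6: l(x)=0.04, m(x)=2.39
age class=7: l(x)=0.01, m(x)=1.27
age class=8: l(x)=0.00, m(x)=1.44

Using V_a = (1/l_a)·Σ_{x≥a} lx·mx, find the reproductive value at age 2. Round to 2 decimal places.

6.65

lx·mx for x ≥ 2: 2.0335, 0.638, 0.2499, 0.2264, 0.0956, 0.0127, 0 → sum = 3.2561
V_2 = 3.2561 / l_2 = 3.2561 / 0.49 = 6.645102… → 6.65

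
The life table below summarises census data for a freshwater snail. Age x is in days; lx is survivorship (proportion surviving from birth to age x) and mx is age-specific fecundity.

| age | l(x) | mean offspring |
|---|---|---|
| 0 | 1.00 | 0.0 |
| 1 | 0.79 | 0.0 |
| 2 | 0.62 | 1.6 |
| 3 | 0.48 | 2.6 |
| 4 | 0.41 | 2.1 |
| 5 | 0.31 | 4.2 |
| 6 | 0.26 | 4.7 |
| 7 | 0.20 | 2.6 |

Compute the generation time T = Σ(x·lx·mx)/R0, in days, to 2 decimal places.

lx·mx: 0, 0, 0.992, 1.248, 0.861, 1.302, 1.222, 0.52 → R0 = 6.145
x·lx·mx: 0, 0, 1.984, 3.744, 3.444, 6.51, 7.332, 3.64 → Σ = 26.654
T = 26.654 / 6.145 = 4.33751… → 4.34

4.34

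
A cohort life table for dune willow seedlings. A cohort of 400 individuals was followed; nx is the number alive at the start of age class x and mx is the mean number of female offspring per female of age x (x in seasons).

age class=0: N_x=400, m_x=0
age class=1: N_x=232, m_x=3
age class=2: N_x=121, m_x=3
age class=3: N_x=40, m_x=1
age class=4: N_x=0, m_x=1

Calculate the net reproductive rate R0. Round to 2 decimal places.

2.75

lx = nx/n0 = nx/400: 1, 0.58, 0.3025, 0.1, 0
lx·mx by age: 0, 1.74, 0.9075, 0.1, 0
R0 = Σ lx·mx = 2.7475 → 2.75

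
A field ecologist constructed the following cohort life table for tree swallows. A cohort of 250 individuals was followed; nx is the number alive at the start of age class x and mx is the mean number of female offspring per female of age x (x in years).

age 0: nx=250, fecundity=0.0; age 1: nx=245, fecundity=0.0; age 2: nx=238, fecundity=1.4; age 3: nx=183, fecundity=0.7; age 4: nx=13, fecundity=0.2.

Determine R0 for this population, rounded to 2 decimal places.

1.86

lx = nx/n0 = nx/250: 1, 0.98, 0.952, 0.732, 0.052
lx·mx by age: 0, 0, 1.3328, 0.5124, 0.0104
R0 = Σ lx·mx = 1.8556 → 1.86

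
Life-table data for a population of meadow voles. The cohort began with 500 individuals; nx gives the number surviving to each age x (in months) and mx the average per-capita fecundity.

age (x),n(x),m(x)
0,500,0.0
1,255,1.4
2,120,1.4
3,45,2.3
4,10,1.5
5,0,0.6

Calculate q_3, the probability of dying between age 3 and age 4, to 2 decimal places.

0.78

lx = nx/n0 = nx/500: 1, 0.51, 0.24, 0.09, 0.02, 0
q_3 = (l_3 − l_4) / l_3 = (0.09 − 0.02) / 0.09
     = 0.07 / 0.09 = 0.777778… → 0.78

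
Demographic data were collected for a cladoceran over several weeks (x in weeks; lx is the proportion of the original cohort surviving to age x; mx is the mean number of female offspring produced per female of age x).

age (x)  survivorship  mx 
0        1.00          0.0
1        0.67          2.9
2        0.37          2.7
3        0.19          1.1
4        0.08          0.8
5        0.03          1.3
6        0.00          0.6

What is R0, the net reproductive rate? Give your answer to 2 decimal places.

3.25

lx·mx by age: 0, 1.943, 0.999, 0.209, 0.064, 0.039, 0
R0 = Σ lx·mx = 3.254 → 3.25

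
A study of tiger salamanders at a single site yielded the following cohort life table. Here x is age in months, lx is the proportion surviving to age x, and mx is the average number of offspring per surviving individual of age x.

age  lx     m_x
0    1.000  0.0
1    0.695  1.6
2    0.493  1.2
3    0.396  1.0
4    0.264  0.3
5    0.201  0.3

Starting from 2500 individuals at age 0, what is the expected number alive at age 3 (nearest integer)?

Expected survivors = N0 · l_3 = 2500 × 0.396 = 990 → 990

990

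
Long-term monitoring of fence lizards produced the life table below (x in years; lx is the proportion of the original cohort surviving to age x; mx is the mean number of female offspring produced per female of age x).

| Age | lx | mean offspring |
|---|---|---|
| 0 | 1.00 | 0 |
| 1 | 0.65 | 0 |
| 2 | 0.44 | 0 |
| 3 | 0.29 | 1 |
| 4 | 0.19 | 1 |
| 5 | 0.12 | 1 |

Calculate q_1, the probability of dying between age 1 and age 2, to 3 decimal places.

0.323

q_1 = (l_1 − l_2) / l_1 = (0.65 − 0.44) / 0.65
     = 0.21 / 0.65 = 0.323077… → 0.323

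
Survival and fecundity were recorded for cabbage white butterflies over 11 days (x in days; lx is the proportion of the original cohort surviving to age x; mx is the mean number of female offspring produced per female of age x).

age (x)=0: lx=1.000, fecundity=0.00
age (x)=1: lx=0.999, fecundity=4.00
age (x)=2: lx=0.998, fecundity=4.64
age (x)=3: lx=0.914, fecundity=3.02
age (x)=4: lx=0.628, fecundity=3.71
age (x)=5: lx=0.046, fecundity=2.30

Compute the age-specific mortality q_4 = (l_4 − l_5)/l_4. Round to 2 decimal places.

0.93

q_4 = (l_4 − l_5) / l_4 = (0.628 − 0.046) / 0.628
     = 0.582 / 0.628 = 0.926752… → 0.93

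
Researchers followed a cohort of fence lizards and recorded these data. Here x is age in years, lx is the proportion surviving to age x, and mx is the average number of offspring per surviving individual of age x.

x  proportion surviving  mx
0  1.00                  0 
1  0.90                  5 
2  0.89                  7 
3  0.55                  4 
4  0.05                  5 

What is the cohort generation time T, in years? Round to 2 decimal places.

1.86

lx·mx: 0, 4.5, 6.23, 2.2, 0.25 → R0 = 13.18
x·lx·mx: 0, 4.5, 12.46, 6.6, 1 → Σ = 24.56
T = 24.56 / 13.18 = 1.863429… → 1.86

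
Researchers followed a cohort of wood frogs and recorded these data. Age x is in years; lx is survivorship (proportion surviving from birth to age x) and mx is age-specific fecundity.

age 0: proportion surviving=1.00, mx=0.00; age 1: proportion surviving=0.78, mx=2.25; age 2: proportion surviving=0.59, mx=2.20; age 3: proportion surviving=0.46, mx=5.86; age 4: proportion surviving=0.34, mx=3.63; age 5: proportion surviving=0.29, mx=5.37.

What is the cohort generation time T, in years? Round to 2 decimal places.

2.95

lx·mx: 0, 1.755, 1.298, 2.6956, 1.2342, 1.5573 → R0 = 8.5401
x·lx·mx: 0, 1.755, 2.596, 8.0868, 4.9368, 7.7865 → Σ = 25.1611
T = 25.1611 / 8.5401 = 2.94623… → 2.95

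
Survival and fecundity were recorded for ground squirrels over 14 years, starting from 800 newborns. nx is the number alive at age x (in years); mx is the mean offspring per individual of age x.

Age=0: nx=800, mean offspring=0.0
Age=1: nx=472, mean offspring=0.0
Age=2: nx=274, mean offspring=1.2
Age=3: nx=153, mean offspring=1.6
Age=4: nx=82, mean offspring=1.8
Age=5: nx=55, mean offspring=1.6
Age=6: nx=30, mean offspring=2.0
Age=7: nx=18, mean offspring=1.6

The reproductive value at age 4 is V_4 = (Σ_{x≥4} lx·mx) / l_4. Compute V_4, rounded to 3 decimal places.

lx = nx/n0 = nx/800: 1, 0.59, 0.3425, 0.19125, 0.1025, 0.06875, 0.0375, 0.0225
lx·mx for x ≥ 4: 0.1845, 0.11, 0.075, 0.036 → sum = 0.4055
V_4 = 0.4055 / l_4 = 0.4055 / 0.1025 = 3.956098… → 3.956

3.956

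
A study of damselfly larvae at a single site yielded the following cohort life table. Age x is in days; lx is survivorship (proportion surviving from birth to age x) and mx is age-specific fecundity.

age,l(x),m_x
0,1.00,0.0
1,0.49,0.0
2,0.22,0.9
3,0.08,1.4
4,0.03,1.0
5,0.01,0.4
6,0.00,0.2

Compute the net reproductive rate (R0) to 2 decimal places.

lx·mx by age: 0, 0, 0.198, 0.112, 0.03, 0.004, 0
R0 = Σ lx·mx = 0.344 → 0.34

0.34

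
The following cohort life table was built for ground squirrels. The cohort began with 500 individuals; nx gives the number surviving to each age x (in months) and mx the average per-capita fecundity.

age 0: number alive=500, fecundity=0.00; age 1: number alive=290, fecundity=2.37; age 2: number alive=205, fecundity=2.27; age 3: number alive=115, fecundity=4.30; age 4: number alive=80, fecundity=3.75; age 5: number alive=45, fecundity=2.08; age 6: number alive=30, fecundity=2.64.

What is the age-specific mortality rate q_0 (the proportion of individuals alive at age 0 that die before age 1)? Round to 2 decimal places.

0.42

lx = nx/n0 = nx/500: 1, 0.58, 0.41, 0.23, 0.16, 0.09, 0.06
q_0 = (l_0 − l_1) / l_0 = (1 − 0.58) / 1
     = 0.42 / 1 = 0.42 → 0.42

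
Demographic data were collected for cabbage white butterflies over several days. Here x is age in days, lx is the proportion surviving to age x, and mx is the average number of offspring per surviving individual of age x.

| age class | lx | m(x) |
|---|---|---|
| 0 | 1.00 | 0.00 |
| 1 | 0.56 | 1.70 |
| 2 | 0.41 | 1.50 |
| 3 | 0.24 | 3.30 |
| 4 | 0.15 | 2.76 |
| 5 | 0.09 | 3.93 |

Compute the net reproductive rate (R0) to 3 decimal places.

3.127

lx·mx by age: 0, 0.952, 0.615, 0.792, 0.414, 0.3537
R0 = Σ lx·mx = 3.1267 → 3.127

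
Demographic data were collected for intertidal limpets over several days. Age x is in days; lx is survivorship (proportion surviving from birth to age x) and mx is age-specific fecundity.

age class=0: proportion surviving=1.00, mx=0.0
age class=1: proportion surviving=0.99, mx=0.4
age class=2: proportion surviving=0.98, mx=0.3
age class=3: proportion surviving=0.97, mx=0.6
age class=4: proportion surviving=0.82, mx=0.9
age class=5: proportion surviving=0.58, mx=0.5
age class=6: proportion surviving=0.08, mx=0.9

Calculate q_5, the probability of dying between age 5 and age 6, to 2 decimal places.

0.86

q_5 = (l_5 − l_6) / l_5 = (0.58 − 0.08) / 0.58
     = 0.5 / 0.58 = 0.862069… → 0.86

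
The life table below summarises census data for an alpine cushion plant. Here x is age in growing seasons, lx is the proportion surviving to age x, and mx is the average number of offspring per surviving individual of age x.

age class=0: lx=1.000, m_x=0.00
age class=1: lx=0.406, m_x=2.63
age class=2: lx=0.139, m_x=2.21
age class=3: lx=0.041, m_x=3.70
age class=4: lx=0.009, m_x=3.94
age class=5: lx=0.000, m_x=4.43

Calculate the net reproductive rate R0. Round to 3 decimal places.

lx·mx by age: 0, 1.06778, 0.30719, 0.1517, 0.03546, 0
R0 = Σ lx·mx = 1.56213 → 1.562

1.562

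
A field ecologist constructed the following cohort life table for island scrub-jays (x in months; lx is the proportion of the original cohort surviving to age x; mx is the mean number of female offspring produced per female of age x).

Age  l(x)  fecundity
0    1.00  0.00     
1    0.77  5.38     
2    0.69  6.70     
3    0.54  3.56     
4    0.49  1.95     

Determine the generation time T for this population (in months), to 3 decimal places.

lx·mx: 0, 4.1426, 4.623, 1.9224, 0.9555 → R0 = 11.6435
x·lx·mx: 0, 4.1426, 9.246, 5.7672, 3.822 → Σ = 22.9778
T = 22.9778 / 11.6435 = 1.973444… → 1.973

1.973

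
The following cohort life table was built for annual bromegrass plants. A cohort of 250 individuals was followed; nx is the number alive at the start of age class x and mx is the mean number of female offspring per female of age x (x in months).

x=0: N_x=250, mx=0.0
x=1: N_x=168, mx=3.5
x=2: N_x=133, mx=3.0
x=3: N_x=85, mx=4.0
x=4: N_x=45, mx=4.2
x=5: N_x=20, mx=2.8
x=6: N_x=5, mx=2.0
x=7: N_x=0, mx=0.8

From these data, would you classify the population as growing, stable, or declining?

growing

lx = nx/n0 = nx/250: 1, 0.672, 0.532, 0.34, 0.18, 0.08, 0.02, 0
R0 = Σ lx·mx = 0 + 2.352 + 1.596 + 1.36 + 0.756 + 0.224 + 0.04 + 0 = 6.328
R0 > 1, so the population is growing.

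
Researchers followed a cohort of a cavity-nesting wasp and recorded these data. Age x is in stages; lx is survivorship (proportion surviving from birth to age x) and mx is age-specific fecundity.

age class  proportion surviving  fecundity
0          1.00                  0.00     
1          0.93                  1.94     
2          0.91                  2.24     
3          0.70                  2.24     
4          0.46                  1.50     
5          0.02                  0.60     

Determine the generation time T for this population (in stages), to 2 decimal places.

lx·mx: 0, 1.8042, 2.0384, 1.568, 0.69, 0.012 → R0 = 6.1126
x·lx·mx: 0, 1.8042, 4.0768, 4.704, 2.76, 0.06 → Σ = 13.405
T = 13.405 / 6.1126 = 2.193011… → 2.19

2.19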